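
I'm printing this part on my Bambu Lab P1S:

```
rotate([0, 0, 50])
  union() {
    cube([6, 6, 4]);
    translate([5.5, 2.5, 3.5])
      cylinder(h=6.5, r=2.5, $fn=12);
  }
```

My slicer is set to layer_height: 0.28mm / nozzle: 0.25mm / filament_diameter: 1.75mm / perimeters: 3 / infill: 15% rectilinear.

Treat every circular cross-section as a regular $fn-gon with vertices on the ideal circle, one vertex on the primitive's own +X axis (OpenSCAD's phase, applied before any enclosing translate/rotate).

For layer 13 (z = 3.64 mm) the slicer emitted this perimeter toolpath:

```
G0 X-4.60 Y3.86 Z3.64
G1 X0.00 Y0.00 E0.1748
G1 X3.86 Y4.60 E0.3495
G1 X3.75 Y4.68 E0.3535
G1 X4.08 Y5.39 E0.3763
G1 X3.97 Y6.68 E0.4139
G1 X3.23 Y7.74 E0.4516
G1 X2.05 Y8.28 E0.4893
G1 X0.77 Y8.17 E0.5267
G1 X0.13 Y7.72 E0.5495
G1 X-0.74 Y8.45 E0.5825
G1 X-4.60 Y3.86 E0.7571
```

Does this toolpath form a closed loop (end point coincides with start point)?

Start point (G0): (-4.60, 3.86). End point (last G1): the path returns to the start — closed.

yes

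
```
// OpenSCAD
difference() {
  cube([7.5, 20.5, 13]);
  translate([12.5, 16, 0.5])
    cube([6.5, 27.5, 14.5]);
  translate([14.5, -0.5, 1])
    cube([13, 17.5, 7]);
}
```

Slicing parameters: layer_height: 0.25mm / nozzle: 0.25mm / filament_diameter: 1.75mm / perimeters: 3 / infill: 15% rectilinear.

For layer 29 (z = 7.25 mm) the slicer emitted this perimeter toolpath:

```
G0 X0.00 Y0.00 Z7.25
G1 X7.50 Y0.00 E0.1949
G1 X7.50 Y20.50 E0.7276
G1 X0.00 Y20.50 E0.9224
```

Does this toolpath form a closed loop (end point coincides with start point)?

no

Start point (G0): (0.00, 0.00). End point (last G1): the path does not return to the start — open.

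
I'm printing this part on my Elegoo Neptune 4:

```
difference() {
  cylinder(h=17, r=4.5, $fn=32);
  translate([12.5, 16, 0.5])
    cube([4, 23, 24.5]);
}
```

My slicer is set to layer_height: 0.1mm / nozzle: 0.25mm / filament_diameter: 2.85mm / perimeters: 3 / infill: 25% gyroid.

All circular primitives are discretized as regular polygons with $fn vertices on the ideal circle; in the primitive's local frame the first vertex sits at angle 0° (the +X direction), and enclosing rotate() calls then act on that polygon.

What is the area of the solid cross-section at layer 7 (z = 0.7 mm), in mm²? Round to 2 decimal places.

At z = 0.7 mm: the cylinder: section is a regular 32-gon, circumradius r=4.5 (area = (32/2)·4.500²·sin(360°/32) = 63.21 mm²); the 4×23 cube at (12.5, 16) contributes its full rectangle (area 92.00 mm²); Taking the first minus the rest: starting from the r=4.5 cylinder (63.21 mm²), the 4×23 cube at (12.5, 16) misses the remaining region (no effect) — area = 63.21 mm². Overall, the cross-section is a single solid region. Net area = 63.21 mm².

63.21 mm²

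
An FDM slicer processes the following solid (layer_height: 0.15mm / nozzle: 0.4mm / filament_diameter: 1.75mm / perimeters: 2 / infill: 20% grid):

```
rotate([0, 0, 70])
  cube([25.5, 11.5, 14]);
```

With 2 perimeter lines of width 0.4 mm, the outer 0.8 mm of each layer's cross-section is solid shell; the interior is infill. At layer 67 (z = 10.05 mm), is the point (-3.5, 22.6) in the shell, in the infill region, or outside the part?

At z = 10.05 mm: the 25.5×11.5 cube contributes its full rectangle; (rotated 70° about Z; rotation is an isometry so areas/perimeters/island counts are preserved). Overall, the cross-section is a single solid region. Undo the 70° rotation: the query point maps to (20.040, 11.019) in the un-rotated model frame. The nearest boundary edge runs (25.50, 11.50)→(0.00, 11.50); distance from the point to it = 0.48 mm. The point is inside the cross-section, 0.48 mm from the nearest boundary — within the 0.8 mm shell band (2 × 0.4).

shell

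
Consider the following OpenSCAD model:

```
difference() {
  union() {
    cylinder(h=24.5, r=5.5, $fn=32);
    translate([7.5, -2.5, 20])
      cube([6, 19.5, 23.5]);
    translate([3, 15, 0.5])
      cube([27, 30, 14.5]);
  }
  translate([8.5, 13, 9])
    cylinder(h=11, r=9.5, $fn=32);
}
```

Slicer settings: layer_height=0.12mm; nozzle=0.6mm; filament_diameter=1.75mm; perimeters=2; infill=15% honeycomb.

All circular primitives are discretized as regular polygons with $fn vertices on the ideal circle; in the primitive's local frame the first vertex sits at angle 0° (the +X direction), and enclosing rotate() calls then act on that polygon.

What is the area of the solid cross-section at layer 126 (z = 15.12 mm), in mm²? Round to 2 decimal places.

94.42 mm²

At z = 15.12 mm: the cylinder: section is a regular 32-gon, circumradius r=5.5 (area = (32/2)·5.500²·sin(360°/32) = 94.42 mm²); the cube at (7.5, -2.5) does not reach this height (z outside [20, 43.5]); the cube at (3, 15) does not reach this height (z outside [0.5, 15]); Merging all regions: only the r=5.5 cylinder is present, so the union is just that shape — area = 94.42 mm²; the r=9.5 cylinder at (8.5, 13) gives a regular 32-gon of circumradius 9.5 (constant along its height) (area = (32/2)·9.500²·sin(360°/32) = 281.71 mm²); Taking the first minus the rest: starting from the result so far (94.42 mm²), the r=9.5 cylinder at (8.5, 13) misses the remaining region (no effect) — area = 94.42 mm². Overall, the cross-section is a single solid region. Net area = 94.42 mm².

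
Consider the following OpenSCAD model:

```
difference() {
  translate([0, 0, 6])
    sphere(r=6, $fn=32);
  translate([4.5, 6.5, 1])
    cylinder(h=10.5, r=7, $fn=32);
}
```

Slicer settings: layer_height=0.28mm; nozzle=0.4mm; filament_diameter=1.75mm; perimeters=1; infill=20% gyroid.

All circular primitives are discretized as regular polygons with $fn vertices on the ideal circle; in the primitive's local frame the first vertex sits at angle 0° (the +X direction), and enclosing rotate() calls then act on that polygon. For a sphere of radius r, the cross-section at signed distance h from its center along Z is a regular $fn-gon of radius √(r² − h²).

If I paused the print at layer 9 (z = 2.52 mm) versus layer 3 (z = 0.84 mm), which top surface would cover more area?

Layer 9 (z = 2.52): the sphere: section is a regular 32-gon, circumradius = √(r²−h²) = √(6²−3.48²) = 4.888 (area = (32/2)·4.888²·sin(360°/32) = 74.57 mm²); the cylinder at (4.5, 6.5): section is a regular 32-gon, circumradius r=7 (area = (32/2)·7.000²·sin(360°/32) = 152.95 mm²); After the difference (first − rest): starting from the r=6 sphere (74.57 mm²), the r=7 cylinder at (4.5, 6.5) partially overlaps it — only the 23.49 mm² overlap (of its 152.95 mm²) is removed, clipping the outline — area = 51.08 mm². So its area = 51.08 mm². Layer 3 (z = 0.84): the sphere: section is a regular 32-gon, circumradius = √(r²−h²) = √(6²−5.16²) = 3.062 (area = (32/2)·3.062²·sin(360°/32) = 29.26 mm²); the cylinder at (4.5, 6.5) is absent (z outside [1, 11.5]); After the difference (first − rest): none of the subtracted shapes is present at this height, so the r=6 sphere is unchanged — area = 29.26 mm². So its area = 29.26 mm². Layer 9 is larger (51.08 vs 29.26 mm²).

layer 9 (z = 2.52 mm)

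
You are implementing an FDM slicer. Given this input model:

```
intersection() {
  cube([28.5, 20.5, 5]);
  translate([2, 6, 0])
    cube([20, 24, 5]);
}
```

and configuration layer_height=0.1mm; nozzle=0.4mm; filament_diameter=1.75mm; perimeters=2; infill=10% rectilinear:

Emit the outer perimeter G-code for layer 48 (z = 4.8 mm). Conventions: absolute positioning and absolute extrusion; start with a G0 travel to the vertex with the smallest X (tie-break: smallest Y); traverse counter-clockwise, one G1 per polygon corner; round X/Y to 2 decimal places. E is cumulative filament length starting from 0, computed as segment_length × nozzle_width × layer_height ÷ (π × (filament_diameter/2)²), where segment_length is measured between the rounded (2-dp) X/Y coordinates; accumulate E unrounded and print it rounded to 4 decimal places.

G0 X2.00 Y6.00 Z4.80
G1 X22.00 Y6.00 E0.3326
G1 X22.00 Y20.50 E0.5737
G1 X2.00 Y20.50 E0.9063
G1 X2.00 Y6.00 E1.1475

At z = 4.8 mm: the 28.5×20.5 cube contributes its full rectangle; the cube at (2, 6) (footprint 20×24) is included at this height; Keeping only the common overlap: the 20×24 cube at (2, 6) partially overlaps the 28.5×20.5 cube; clipping to the common part keeps 290.00 mm² — 1 connected region. The outline is a single polygon with 4 vertices. Extrusion per mm of travel: 0.4 × 0.1 / (π × 0.875²) = 0.016630. Accumulating E over each segment gives final E = 1.1475.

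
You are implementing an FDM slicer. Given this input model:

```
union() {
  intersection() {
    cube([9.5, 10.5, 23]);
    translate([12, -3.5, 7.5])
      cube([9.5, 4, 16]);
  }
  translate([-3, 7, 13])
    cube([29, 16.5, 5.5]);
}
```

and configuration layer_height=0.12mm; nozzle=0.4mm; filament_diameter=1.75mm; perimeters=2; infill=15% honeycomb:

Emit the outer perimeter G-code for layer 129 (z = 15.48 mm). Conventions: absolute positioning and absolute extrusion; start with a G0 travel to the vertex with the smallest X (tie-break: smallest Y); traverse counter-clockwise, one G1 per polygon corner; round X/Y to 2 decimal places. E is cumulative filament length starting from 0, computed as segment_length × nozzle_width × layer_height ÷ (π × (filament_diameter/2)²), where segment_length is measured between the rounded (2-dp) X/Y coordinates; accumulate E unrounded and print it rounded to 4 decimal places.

At z = 15.48 mm: the 9.5×10.5 cube contributes its full rectangle; the cube at (12, -3.5) (footprint 9.5×4) is included at this height; Keeping only the common overlap: the 9.5×4 cube at (12, -3.5) does not overlap the 9.5×10.5 cube (empty) — nothing remains; the 29×16.5 cube at (-3, 7) contributes its full rectangle; Taking the union: only the 29×16.5 cube at (-3, 7) is present, so the union is just that shape — 1 connected region. The outline is a single polygon with 4 vertices. Extrusion per mm of travel: 0.4 × 0.12 / (π × 0.875²) = 0.019956. Accumulating E over each segment gives final E = 1.8160.

G0 X-3.00 Y7.00 Z15.48
G1 X26.00 Y7.00 E0.5787
G1 X26.00 Y23.50 E0.9080
G1 X-3.00 Y23.50 E1.4867
G1 X-3.00 Y7.00 E1.8160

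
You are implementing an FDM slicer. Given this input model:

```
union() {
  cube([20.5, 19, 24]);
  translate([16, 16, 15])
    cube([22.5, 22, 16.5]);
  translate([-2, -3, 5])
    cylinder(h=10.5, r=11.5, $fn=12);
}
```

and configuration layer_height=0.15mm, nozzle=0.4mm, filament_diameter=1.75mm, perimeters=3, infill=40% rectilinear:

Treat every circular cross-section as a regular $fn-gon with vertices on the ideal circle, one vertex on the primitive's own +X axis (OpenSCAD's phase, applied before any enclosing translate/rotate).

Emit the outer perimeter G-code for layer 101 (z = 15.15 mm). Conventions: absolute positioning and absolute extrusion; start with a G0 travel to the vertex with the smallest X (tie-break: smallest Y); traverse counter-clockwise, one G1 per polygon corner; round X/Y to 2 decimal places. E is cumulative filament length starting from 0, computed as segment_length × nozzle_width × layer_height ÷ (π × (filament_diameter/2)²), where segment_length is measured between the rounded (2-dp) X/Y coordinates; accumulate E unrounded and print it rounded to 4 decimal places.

G0 X-13.50 Y-3.00 Z15.15
G1 X-11.96 Y-8.75 E0.1485
G1 X-7.75 Y-12.96 E0.2970
G1 X-2.00 Y-14.50 E0.4455
G1 X3.75 Y-12.96 E0.5940
G1 X7.96 Y-8.75 E0.7425
G1 X9.50 Y-3.00 E0.8910
G1 X8.70 Y0.00 E0.9684
G1 X20.50 Y0.00 E1.2628
G1 X20.50 Y16.00 E1.6619
G1 X38.50 Y16.00 E2.1109
G1 X38.50 Y38.00 E2.6597
G1 X16.00 Y38.00 E3.2210
G1 X16.00 Y19.00 E3.6949
G1 X0.00 Y19.00 E4.0941
G1 X0.00 Y7.96 E4.3695
G1 X-2.00 Y8.50 E4.4211
G1 X-7.75 Y6.96 E4.5696
G1 X-11.96 Y2.75 E4.7181
G1 X-13.50 Y-3.00 E4.8666

At z = 15.15 mm: the 20.5×19 cube contributes its full rectangle; the cube at (16, 16) (footprint 22.5×22) is included at this height; the r=11.5 cylinder at (-2, -3) gives a regular 12-gon of circumradius 11.5 (constant along its height); Combining (union): the regions partially overlap (shared area 62.93 mm²), so overlapping operands fuse into one piece — 1 connected region. The outline is a single polygon with 19 vertices. Extrusion per mm of travel: 0.4 × 0.15 / (π × 0.875²) = 0.024945. Accumulating E over each segment gives final E = 4.8666.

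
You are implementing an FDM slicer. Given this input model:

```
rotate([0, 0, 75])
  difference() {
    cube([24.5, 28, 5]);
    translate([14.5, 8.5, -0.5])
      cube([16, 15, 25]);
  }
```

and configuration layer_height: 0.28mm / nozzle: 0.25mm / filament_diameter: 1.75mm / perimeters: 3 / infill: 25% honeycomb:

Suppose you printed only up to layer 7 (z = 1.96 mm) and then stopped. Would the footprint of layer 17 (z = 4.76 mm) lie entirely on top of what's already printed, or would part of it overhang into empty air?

Compare the two slices. At z = 1.96: the cube (footprint 24.5×28) is included at this height (area 686.00 mm²); the cube at (14.5, 8.5) is present — its section is the full 16×15 rectangle (area 240.00 mm²); Subtracting the remaining from the first: starting from the 24.5×28 cube (686.00 mm²), the 16×15 cube at (14.5, 8.5) partially overlaps it — only the 150.00 mm² overlap (of its 240.00 mm²) is removed, clipping the outline — area = 536.00 mm²; (whole slice rotated 75° about Z — lengths, areas and connectivity unchanged). At z = 4.76: the cube (footprint 24.5×28) is included at this height (area 686.00 mm²); the cube at (14.5, 8.5) (footprint 16×15) is included at this height (area 240.00 mm²); Subtracting the remaining from the first: starting from the 24.5×28 cube (686.00 mm²), the 16×15 cube at (14.5, 8.5) partially overlaps it — only the 150.00 mm² overlap (of its 240.00 mm²) is removed, clipping the outline — area = 536.00 mm²; (whole slice rotated 75° about Z — lengths, areas and connectivity unchanged). Checking containment: the cross-section at z = 4.76 is a subset of the cross-section at z = 1.96.

entirely on top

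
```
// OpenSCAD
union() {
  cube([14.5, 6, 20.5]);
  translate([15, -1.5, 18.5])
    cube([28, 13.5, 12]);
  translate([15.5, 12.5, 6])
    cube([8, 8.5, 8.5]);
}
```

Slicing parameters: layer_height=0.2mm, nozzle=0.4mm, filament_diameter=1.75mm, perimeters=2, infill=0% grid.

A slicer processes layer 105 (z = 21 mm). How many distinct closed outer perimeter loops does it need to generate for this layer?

1

At z = 21 mm: the cube is absent (z outside [0, 20.5]); the 28×13.5 cube at (15, -1.5) contributes its full rectangle; the cube at (15.5, 12.5) does not reach this height (z outside [6, 14.5]); Combining (union): only the 28×13.5 cube at (15, -1.5) is present, so the union is just that shape — 1 connected region. The result has 1 disconnected region.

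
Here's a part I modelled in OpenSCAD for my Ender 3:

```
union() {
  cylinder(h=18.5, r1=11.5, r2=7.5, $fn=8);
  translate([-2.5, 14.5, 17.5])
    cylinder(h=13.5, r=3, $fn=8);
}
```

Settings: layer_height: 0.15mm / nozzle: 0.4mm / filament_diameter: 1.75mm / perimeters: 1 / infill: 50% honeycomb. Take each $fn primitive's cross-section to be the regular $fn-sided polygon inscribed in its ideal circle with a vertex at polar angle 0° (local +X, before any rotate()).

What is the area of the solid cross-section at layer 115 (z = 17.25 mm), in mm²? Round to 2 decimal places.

170.77 mm²

At z = 17.25 mm: the cone (r1=11.5→r2=7.5) has section circumradius 7.770 here — a regular 8-gon (area = (8/2)·7.770²·sin(360°/8) = 170.77 mm²); the cylinder at (-2.5, 14.5) is absent (z outside [17.5, 31]); Merging all regions: only the cone is present, so the union is just that shape — area = 170.77 mm². Overall, the cross-section is a single solid region. Net area = 170.77 mm².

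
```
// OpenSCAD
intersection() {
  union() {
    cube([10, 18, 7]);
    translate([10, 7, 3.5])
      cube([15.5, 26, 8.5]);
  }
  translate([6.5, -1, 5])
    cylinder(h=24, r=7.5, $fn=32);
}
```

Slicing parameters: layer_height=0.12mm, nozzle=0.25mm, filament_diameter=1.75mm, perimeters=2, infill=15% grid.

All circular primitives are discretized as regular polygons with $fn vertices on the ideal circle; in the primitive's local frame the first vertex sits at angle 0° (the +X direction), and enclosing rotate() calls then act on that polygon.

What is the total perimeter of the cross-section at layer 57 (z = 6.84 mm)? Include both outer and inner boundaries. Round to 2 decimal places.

29.83 mm

At z = 6.84 mm: the cube is present — its section is the full 10×18 rectangle (perimeter 56.00 mm); the cube at (10, 7) (footprint 15.5×26) is included at this height (perimeter 83.00 mm); Taking the union: the 2 present regions share edge segments without overlapping in area, so areas simply add but the touching pieces fuse into one outline (the shared edge portions become interior and drop out of the boundary) — boundary = 117.00 mm; the r=7.5 cylinder at (6.5, -1) contributes a regular 32-gon of circumradius 7.5 (perimeter = 2·32·7.500·sin(180°/32) = 47.05 mm); Keeping only the common overlap: the r=7.5 cylinder at (6.5, -1) partially overlaps that combined region; clipping to the common part keeps 56.64 mm² — boundary = 29.83 mm. Overall, the cross-section is a single solid region. Total boundary length (outer) = 29.83 mm.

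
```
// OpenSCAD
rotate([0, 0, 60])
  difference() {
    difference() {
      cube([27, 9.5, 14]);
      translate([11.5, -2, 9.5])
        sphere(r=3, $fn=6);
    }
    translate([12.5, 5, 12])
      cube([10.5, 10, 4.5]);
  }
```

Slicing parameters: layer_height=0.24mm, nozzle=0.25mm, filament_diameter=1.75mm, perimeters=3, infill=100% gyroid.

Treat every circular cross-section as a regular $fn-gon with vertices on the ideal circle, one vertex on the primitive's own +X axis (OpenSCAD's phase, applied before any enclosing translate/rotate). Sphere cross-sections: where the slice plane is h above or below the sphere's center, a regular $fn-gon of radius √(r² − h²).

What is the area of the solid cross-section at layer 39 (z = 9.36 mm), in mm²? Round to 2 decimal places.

At z = 9.36 mm: the 27×9.5 cube contributes its full rectangle (area 256.50 mm²); the r=3 sphere at (11.5, -2) slices to a regular 6-gon of circumradius 2.997 (√(r²−h²) with h=0.14 from center) (area = (6/2)·2.997²·sin(360°/6) = 23.33 mm²); Taking the first minus the rest: starting from the 27×9.5 cube (256.50 mm²), the r=3 sphere at (11.5, -2) partially overlaps it — only the 1.99 mm² overlap (of its 23.33 mm²) is removed, clipping the outline — area = 254.51 mm²; the cube at (12.5, 5) does not reach this height (z outside [12, 16.5]); Taking the first minus the rest: none of the subtracted shapes is present at this height, so that combined region is unchanged — area = 254.51 mm²; (rotated 60° about Z; rotation is an isometry so areas/perimeters/island counts are preserved). Overall, the cross-section is a single solid region. Net area = 254.51 mm².

254.51 mm²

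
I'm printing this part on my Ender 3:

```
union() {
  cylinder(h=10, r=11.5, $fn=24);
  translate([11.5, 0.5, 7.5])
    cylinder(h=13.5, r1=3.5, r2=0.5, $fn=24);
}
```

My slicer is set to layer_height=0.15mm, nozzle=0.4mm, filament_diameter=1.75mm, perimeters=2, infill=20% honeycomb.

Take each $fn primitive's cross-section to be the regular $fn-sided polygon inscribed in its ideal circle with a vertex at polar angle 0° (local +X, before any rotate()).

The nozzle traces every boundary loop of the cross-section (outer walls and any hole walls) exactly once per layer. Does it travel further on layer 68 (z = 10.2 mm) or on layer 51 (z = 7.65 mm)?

Layer 68 (z = 10.2): the cylinder is absent (z outside [0, 10]); the cone at (11.5, 0.5) (r1=3.5→r2=0.5) has section circumradius 2.900 here — a regular 24-gon (perimeter = 2·24·2.900·sin(180°/24) = 18.17 mm); Taking the union: only the cone at (11.5, 0.5) is present, so the union is just that shape — boundary = 18.17 mm. So its perimeter = 18.17 mm. Layer 51 (z = 7.65): the r=11.5 cylinder contributes a regular 24-gon of circumradius 11.5 (perimeter = 2·24·11.500·sin(180°/24) = 72.05 mm); the cone at (11.5, 0.5) contributes a regular 24-gon of circumradius 3.467 (interpolated between r1=3.5 and r2=0.5 at t=0.011) (perimeter = 2·24·3.467·sin(180°/24) = 21.72 mm); Combining (union): the regions partially overlap (shared area 16.96 mm²), so the edge portions inside another operand are dropped and the merged outline is re-measured after clipping — boundary = 77.16 mm. So its perimeter = 77.16 mm. Layer 51 is larger (77.16 vs 18.17 mm).

layer 51 (z = 7.65 mm)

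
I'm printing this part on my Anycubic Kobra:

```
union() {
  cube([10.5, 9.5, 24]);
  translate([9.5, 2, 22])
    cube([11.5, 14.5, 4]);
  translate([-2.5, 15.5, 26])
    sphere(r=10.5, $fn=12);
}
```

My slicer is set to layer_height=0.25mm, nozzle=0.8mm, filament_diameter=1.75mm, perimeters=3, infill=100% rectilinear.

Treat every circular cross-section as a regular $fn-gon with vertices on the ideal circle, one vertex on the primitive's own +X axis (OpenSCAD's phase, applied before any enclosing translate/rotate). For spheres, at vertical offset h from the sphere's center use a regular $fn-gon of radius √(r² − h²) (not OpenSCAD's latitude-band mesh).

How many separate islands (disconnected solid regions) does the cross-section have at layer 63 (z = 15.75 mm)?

2

At z = 15.75 mm: the 10.5×9.5 cube contributes its full rectangle; the cube at (9.5, 2) does not reach this height (z outside [22, 26]); the sphere at (-2.5, 15.5): section is a regular 12-gon, circumradius = √(r²−h²) = √(10.5²−10.25²) = 2.278; Merging all regions: the 2 present regions are separate (no shared area or edge), so areas and boundary lengths simply add and each stays a separate island — 2 connected regions. Overall, the cross-section has 2 separate islands. Island count = 2.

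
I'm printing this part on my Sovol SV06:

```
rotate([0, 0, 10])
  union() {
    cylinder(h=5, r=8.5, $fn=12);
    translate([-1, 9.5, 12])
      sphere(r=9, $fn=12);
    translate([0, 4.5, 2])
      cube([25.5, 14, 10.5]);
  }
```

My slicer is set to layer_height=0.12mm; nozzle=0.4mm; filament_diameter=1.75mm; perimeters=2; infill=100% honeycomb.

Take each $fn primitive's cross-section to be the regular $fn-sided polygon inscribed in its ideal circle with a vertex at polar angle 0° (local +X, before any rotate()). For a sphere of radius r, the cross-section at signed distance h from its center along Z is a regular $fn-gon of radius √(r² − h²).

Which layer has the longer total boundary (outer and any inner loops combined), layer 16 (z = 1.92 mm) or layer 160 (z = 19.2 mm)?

Layer 16 (z = 1.92): the r=8.5 cylinder contributes a regular 12-gon of circumradius 8.5 (perimeter = 2·12·8.500·sin(180°/12) = 52.80 mm); the sphere at (-1, 9.5) is absent (|z−center|=10.080 > r=9); the cube at (0, 4.5) is absent (z outside [2, 12.5]); Combining (union): only the r=8.5 cylinder is present, so the union is just that shape — boundary = 52.80 mm; (whole slice rotated 10° about Z — lengths, areas and connectivity unchanged). So its perimeter = 52.80 mm. Layer 160 (z = 19.2): the cylinder is not intersected at this z (z outside [0, 5]); the sphere at (-1, 9.5): section is a regular 12-gon, circumradius = √(r²−h²) = √(9²−7.2²) = 5.400 (perimeter = 2·12·5.400·sin(180°/12) = 33.54 mm); the cube at (0, 4.5) is not intersected at this z (z outside [2, 12.5]); Taking the union: only the r=9 sphere at (-1, 9.5) is present, so the union is just that shape — boundary = 33.54 mm; (whole slice rotated 10° about Z — lengths, areas and connectivity unchanged). So its perimeter = 33.54 mm. Layer 16 is larger (52.80 vs 33.54 mm).

layer 16 (z = 1.92 mm)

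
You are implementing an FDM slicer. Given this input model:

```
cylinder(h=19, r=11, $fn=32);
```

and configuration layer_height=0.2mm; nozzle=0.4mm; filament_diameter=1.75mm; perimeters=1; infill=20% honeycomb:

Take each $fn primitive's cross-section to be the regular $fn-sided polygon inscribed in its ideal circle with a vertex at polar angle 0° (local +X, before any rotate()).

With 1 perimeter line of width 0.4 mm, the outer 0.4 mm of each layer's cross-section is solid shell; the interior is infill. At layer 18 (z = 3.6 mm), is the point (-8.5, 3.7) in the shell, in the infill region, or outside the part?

infill

At z = 3.6 mm: the r=11 cylinder contributes a regular 32-gon of circumradius 11. Overall, the cross-section is a single solid region. The nearest boundary edge runs (-9.15, 6.11)→(-10.16, 4.21); distance from the point to it = 1.71 mm. The point is inside the cross-section and 1.71 mm from the nearest boundary — more than the 0.4 mm shell width (1 × 0.4), so it's in the infill interior.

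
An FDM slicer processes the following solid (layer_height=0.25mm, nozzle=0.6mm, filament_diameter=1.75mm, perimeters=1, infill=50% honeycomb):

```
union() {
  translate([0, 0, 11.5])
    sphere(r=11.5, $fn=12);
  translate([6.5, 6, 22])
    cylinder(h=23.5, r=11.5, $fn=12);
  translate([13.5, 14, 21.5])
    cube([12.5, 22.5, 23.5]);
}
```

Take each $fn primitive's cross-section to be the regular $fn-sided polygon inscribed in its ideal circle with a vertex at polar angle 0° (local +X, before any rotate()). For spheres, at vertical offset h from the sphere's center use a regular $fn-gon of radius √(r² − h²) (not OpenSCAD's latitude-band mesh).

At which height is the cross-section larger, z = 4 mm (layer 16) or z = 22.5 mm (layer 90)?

Layer 16 (z = 4): the r=11.5 sphere contributes a regular 12-gon of circumradius √(11.5²−7.5²) = 8.718 (area = (12/2)·8.718²·sin(360°/12) = 228.00 mm²); the cylinder at (6.5, 6) is not intersected at this z (z outside [22, 45.5]); the cube at (13.5, 14) does not reach this height (z outside [21.5, 45]); Merging all regions: only the r=11.5 sphere is present, so the union is just that shape — area = 228.00 mm². So its area = 228.00 mm². Layer 90 (z = 22.5): the sphere: section is a regular 12-gon, circumradius = √(r²−h²) = √(11.5²−11²) = 3.354 (area = (12/2)·3.354²·sin(360°/12) = 33.75 mm²); the r=11.5 cylinder at (6.5, 6) contributes a regular 12-gon of circumradius 11.5 (area = (12/2)·11.500²·sin(360°/12) = 396.75 mm²); the 12.5×22.5 cube at (13.5, 14) contributes its full rectangle (area 281.25 mm²); Combining (union): the regions partially overlap — summed areas 711.75 mm² minus the doubly-counted overlap 30.70 mm² gives 681.05 mm² — area = 681.05 mm². So its area = 681.05 mm². Layer 90 is larger (681.05 vs 228.00 mm²).

layer 90 (z = 22.5 mm)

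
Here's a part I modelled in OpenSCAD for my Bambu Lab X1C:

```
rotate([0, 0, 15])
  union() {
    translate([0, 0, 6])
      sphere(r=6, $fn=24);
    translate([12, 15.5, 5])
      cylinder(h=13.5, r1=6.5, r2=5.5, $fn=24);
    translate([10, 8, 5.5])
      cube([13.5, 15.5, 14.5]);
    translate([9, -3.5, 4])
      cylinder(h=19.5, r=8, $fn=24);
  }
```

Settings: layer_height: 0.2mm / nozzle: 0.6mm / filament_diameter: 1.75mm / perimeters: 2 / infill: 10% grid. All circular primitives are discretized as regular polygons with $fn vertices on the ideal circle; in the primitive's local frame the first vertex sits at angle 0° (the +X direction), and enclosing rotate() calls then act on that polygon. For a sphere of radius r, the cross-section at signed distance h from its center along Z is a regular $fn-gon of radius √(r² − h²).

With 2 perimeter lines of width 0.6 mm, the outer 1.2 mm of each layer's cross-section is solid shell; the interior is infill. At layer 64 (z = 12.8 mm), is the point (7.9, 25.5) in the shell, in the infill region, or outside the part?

At z = 12.8 mm: the sphere is absent (|z−center|=6.800 > r=6); the cone at (12, 15.5) (r1=6.5→r2=5.5) has section circumradius 5.922 here — a regular 24-gon; the 13.5×15.5 cube at (10, 8) contributes its full rectangle; the cylinder at (9, -3.5): section is a regular 24-gon, circumradius r=8; Combining (union): the regions partially overlap (shared area 77.57 mm²), so overlapping operands fuse into one piece — 2 connected regions; (rotated 15° about Z; rotation is an isometry so areas/perimeters/island counts are preserved). Overall, the cross-section has 2 separate islands. Undo the 15° rotation: the query point maps to (14.231, 22.586) in the un-rotated model frame. The nearest boundary edge runs (10.00, 23.50)→(23.50, 23.50); distance from the point to it = 0.91 mm. (Shell/infill is judged within the island containing the point — the largest one.) The point is inside the cross-section, 0.91 mm from the nearest boundary — within the 1.2 mm shell band (2 × 0.6).

shell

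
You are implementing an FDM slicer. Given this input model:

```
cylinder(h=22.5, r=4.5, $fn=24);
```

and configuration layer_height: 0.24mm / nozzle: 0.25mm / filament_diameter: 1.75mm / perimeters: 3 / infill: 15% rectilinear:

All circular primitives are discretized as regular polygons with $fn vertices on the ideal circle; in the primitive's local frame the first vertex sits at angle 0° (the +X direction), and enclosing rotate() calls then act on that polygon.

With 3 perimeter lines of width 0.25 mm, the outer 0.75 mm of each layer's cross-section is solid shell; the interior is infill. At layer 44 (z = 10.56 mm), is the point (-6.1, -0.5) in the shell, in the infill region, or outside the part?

At z = 10.56 mm: the r=4.5 cylinder contributes a regular 24-gon of circumradius 4.5. Overall, the cross-section is a single solid region. The nearest boundary edge runs (-4.50, 0.00)→(-4.35, -1.16); distance from the point to it = 1.65 mm. The point is not inside any of the regions above, so it lies outside the cross-section (1.65 mm from the nearest boundary).

outside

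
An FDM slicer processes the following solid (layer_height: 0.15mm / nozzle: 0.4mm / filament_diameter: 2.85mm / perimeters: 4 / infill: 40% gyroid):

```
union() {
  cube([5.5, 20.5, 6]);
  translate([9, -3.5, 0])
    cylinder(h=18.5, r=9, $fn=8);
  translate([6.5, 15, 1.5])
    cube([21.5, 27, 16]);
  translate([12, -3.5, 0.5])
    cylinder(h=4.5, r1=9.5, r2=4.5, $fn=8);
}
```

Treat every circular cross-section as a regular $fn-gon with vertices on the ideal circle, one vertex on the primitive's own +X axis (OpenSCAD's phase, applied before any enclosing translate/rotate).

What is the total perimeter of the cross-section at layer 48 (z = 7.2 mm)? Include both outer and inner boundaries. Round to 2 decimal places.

152.11 mm

At z = 7.2 mm: the cube is absent (z outside [0, 6]); the cylinder at (9, -3.5): section is a regular 8-gon, circumradius r=9 (perimeter = 2·8·9.000·sin(180°/8) = 55.11 mm); the 21.5×27 cube at (6.5, 15) contributes its full rectangle (perimeter 97.00 mm); the cone at (12, -3.5) is not intersected at this z (z outside [0.5, 5]); Merging all regions: the 2 present regions are separate (no shared area or edge), so areas and boundary lengths simply add and each stays a separate island — boundary = 152.11 mm. Overall, the cross-section has 2 separate islands. Total boundary length (outer) = 152.11 mm.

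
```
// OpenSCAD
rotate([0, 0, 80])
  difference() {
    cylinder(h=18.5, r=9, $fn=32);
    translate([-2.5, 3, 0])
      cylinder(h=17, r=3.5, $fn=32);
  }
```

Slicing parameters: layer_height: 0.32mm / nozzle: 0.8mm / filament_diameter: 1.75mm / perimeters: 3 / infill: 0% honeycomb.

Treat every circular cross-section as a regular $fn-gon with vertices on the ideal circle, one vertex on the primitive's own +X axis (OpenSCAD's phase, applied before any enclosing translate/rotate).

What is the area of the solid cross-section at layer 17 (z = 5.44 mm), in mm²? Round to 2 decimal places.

At z = 5.44 mm: the r=9 cylinder contributes a regular 32-gon of circumradius 9 (area = (32/2)·9.000²·sin(360°/32) = 252.84 mm²); the r=3.5 cylinder at (-2.5, 3) gives a regular 32-gon of circumradius 3.5 (constant along its height) (area = (32/2)·3.500²·sin(360°/32) = 38.24 mm²); Taking the first minus the rest: starting from the r=9 cylinder (252.84 mm²), the r=3.5 cylinder at (-2.5, 3) lies wholly inside it (removes its full 38.24 mm² and its 21.96 mm outline becomes a hole wall) — area = 214.60 mm²; (whole slice rotated 80° about Z — lengths, areas and connectivity unchanged). Overall, the cross-section is one region with 1 hole. Net area = 214.60 mm².

214.60 mm²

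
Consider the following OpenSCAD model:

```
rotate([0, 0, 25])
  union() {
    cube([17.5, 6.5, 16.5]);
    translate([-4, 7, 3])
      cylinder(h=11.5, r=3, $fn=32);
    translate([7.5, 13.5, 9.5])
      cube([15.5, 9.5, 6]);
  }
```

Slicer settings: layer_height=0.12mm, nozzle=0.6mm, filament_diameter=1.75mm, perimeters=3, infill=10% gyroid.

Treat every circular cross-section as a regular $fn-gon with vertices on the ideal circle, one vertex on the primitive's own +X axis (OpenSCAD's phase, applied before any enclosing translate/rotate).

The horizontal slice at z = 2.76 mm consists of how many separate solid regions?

At z = 2.76 mm: the cube is present — its section is the full 17.5×6.5 rectangle; the cylinder at (-4, 7) is absent (z outside [3, 14.5]); the cube at (7.5, 13.5) is absent (z outside [9.5, 15.5]); Merging all regions: only the 17.5×6.5 cube is present, so the union is just that shape — 1 connected region; (rotated 25° about Z; rotation is an isometry so areas/perimeters/island counts are preserved). The result has 1 disconnected region.

1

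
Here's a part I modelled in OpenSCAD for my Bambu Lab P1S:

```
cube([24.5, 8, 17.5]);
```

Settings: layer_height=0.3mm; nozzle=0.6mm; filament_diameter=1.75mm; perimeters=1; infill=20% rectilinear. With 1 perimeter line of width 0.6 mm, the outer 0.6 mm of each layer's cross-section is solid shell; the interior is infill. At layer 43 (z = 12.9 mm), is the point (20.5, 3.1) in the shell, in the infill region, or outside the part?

At z = 12.9 mm: the cube (footprint 24.5×8) is included at this height. Overall, the cross-section is a single solid region. The nearest boundary edge runs (0.00, 0.00)→(24.50, 0.00); distance from the point to it = 3.10 mm. The point is inside the cross-section and 3.10 mm from the nearest boundary — more than the 0.6 mm shell width (1 × 0.6), so it's in the infill interior.

infill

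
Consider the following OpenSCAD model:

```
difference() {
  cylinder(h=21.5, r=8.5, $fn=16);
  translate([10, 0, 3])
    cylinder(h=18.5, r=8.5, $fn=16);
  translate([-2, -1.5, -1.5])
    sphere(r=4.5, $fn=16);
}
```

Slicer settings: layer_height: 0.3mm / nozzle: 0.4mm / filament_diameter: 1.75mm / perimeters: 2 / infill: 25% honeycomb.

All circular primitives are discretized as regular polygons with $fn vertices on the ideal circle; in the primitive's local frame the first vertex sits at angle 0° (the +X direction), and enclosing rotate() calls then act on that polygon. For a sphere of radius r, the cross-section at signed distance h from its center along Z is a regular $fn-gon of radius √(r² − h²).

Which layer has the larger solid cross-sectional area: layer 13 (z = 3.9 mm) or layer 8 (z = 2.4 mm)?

Layer 13 (z = 3.9): the r=8.5 cylinder contributes a regular 16-gon of circumradius 8.5 (area = (16/2)·8.500²·sin(360°/16) = 221.19 mm²); the cylinder at (10, 0): section is a regular 16-gon, circumradius r=8.5 (area = (16/2)·8.500²·sin(360°/16) = 221.19 mm²); the sphere at (-2, -1.5) is not intersected at this z (|z−center|=5.400 > r=4.5); Taking the first minus the rest: starting from the r=8.5 cylinder (221.19 mm²), the r=8.5 cylinder at (10, 0) partially overlaps it — only the 64.00 mm² overlap (of its 221.19 mm²) is removed, clipping the outline — area = 157.19 mm². So its area = 157.19 mm². Layer 8 (z = 2.4): the r=8.5 cylinder gives a regular 16-gon of circumradius 8.5 (constant along its height) (area = (16/2)·8.500²·sin(360°/16) = 221.19 mm²); the cylinder at (10, 0) is absent (z outside [3, 21.5]); the r=4.5 sphere at (-2, -1.5) slices to a regular 16-gon of circumradius 2.245 (√(r²−h²) with h=3.9 from center) (area = (16/2)·2.245²·sin(360°/16) = 15.43 mm²); After the difference (first − rest): starting from the r=8.5 cylinder (221.19 mm²), the r=4.5 sphere at (-2, -1.5) lies wholly inside it (removes its full 15.43 mm² and its 14.02 mm outline becomes a hole wall) — area = 205.76 mm². So its area = 205.76 mm². Layer 8 is larger (205.76 vs 157.19 mm²).

layer 8 (z = 2.4 mm)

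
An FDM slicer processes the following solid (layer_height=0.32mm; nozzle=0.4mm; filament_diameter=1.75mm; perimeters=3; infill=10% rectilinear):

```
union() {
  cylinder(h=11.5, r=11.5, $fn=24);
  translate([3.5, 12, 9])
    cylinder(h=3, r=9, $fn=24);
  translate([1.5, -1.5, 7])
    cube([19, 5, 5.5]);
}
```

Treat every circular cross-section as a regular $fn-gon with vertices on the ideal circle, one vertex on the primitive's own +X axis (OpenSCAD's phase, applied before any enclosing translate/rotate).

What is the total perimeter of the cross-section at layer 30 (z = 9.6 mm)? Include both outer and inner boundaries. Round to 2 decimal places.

110.25 mm

At z = 9.6 mm: the r=11.5 cylinder contributes a regular 24-gon of circumradius 11.5 (perimeter = 2·24·11.500·sin(180°/24) = 72.05 mm); the r=9 cylinder at (3.5, 12) contributes a regular 24-gon of circumradius 9 (perimeter = 2·24·9.000·sin(180°/24) = 56.39 mm); the cube at (1.5, -1.5) (footprint 19×5) is included at this height (perimeter 48.00 mm); Combining (union): the regions partially overlap (shared area 136.37 mm²), so the edge portions inside another operand are dropped and the merged outline is re-measured after clipping — boundary = 110.25 mm. Overall, the cross-section is a single solid region. Total boundary length (outer) = 110.25 mm.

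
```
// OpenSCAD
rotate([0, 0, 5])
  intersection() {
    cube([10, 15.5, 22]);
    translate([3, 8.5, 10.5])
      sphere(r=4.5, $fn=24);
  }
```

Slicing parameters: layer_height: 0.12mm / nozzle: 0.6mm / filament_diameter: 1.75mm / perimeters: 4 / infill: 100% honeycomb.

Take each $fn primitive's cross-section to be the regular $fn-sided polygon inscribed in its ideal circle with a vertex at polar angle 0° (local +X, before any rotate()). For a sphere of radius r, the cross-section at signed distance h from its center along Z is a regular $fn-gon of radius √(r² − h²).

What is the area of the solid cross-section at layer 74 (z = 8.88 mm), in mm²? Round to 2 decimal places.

50.05 mm²

At z = 8.88 mm: the cube is present — its section is the full 10×15.5 rectangle (area 155.00 mm²); the r=4.5 sphere at (3, 8.5) slices to a regular 24-gon of circumradius 4.198 (√(r²−h²) with h=1.62 from center) (area = (24/2)·4.198²·sin(360°/24) = 54.74 mm²); Taking the intersection: the r=4.5 sphere at (3, 8.5) partially overlaps the 10×15.5 cube; clipping to the common part keeps 50.05 mm² — area = 50.05 mm²; (rotated 5° about Z; rotation is an isometry so areas/perimeters/island counts are preserved). Overall, the cross-section is a single solid region. Net area = 50.05 mm².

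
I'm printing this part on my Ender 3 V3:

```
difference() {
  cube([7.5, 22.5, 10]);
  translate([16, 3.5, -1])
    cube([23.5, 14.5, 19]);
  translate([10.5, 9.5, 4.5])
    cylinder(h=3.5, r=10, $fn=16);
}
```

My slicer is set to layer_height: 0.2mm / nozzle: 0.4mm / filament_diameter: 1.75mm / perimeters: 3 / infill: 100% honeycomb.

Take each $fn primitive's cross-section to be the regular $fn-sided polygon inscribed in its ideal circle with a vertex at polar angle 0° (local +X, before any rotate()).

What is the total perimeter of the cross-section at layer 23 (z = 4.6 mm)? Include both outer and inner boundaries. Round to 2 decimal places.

At z = 4.6 mm: the cube (footprint 7.5×22.5) is included at this height (perimeter 60.00 mm); the cube at (16, 3.5) (footprint 23.5×14.5) is included at this height (perimeter 76.00 mm); the cylinder at (10.5, 9.5): section is a regular 16-gon, circumradius r=10 (perimeter = 2·16·10.000·sin(180°/16) = 62.43 mm); Taking the first minus the rest: starting from the 7.5×22.5 cube, the 23.5×14.5 cube at (16, 3.5) misses the remaining region (no effect); the r=10 cylinder at (10.5, 9.5) partially overlaps it — only the 94.86 mm² overlap (of its 306.15 mm²) is removed, clipping the outline — boundary = 66.29 mm. Overall, the cross-section is a single solid region. Total boundary length (outer) = 66.29 mm.

66.29 mm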